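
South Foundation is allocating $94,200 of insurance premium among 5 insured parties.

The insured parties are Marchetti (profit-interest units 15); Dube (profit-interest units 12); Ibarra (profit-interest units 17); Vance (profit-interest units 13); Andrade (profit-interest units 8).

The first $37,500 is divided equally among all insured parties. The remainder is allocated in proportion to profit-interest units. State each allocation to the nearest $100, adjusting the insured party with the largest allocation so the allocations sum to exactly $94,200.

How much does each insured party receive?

Marchetti: $20,600; Dube: $18,000; Ibarra: $22,300; Vance: $18,800; Andrade: $14,500

Equal tier: $37,500 ÷ 5 = $7,500 apiece.
Remainder $56,700 by profit-interest units (total 65): Marchetti 13,084.62 → $13,100; Dube 10,467.69 → $10,500; Ibarra 14,829.23 → $14,800; Vance 11,340.00 → $11,300; Andrade 6,978.46 → $7,000.
Totals: Marchetti $7,500 + $13,100 = $20,600; Dube $7,500 + $10,500 = $18,000; Ibarra $7,500 + $14,800 = $22,300; Vance $7,500 + $11,300 = $18,800; Andrade $7,500 + $7,000 = $14,500.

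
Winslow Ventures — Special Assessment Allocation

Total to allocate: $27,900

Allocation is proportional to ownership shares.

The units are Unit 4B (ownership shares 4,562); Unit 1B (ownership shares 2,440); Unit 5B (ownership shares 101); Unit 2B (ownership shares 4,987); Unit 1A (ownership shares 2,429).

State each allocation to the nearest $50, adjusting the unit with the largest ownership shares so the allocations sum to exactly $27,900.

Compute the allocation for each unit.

Combined ownership shares = 4,562 + 2,440 + 101 + 4,987 + 2,429 = 14,519.
Pro-rata amounts: Unit 4B 8,766.43; Unit 1B 4,688.75; Unit 5B 194.08; Unit 2B 9,583.12; Unit 1A 4,667.61.
At nearest $50: Unit 4B $8,750; Unit 1B $4,700; Unit 5B $200; Unit 2B $9,600; Unit 1A $4,650. Sum = $27,900.
Sum already equals the total — no adjustment.

Unit 4B: $8,750; Unit 1B: $4,700; Unit 5B: $200; Unit 2B: $9,600; Unit 1A: $4,650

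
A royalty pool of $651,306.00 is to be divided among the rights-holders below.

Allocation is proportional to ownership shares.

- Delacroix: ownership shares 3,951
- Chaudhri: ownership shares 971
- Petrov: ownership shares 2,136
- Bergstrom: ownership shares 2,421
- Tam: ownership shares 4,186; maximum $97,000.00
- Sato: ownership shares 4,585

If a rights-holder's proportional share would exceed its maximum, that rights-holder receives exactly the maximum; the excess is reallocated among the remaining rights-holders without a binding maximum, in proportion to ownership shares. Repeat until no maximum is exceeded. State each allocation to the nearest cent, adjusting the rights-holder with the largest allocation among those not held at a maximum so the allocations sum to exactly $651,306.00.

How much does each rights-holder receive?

Delacroix: $155,721.20; Chaudhri: $38,270.13; Petrov: $84,186.41; Bergstrom: $95,419.14; Tam: $97,000.00; Sato: $180,709.12

Sum of ownership shares: 18,250.
Proportional shares (ignoring caps): Delacroix 141,003.2880; Chaudhri 34,653.0480; Petrov 76,229.5680; Bergstrom 86,400.6480; Tam 149,389.9680; Sato 163,629.4800.
Cap binds for Tam ($97,000.00); remaining pool $554,306.00 reallocated over remaining ownership shares 14,064.
Remaining shares: Delacroix 155,721.2035 → $155,721.20; Chaudhri 38,270.1313 → $38,270.13; Petrov 84,186.4061 → $84,186.41; Bergstrom 95,419.1429 → $95,419.14; Sato 180,709.1162 → $180,709.12.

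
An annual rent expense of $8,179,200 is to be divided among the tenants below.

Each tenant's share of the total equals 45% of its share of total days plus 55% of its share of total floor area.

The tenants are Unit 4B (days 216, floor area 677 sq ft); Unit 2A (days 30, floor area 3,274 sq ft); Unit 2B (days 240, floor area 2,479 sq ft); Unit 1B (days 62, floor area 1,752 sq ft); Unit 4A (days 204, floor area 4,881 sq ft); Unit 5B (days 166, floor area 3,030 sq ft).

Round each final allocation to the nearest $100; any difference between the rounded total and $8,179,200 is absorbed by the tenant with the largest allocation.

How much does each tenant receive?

Unit 4B: $1,055,300; Unit 2A: $1,035,500; Unit 2B: $1,655,200; Unit 1B: $738,300; Unit 4A: $2,182,300; Unit 5B: $1,512,600

Totals — days 918, floor area 16,093.
Blended shares (45% days + 55% floor area): Unit 4B 0.1290; Unit 2A 0.1266; Unit 2B 0.2024; Unit 1B 0.0903; Unit 4A 0.2668; Unit 5B 0.1849.
Unrounded shares: Unit 4B 1,055,278.27; Unit 2A 1,035,480.60; Unit 2B 1,655,226.59; Unit 1B 738,329.20; Unit 4A 2,182,331.32; Unit 5B 1,512,554.01.
After rounding ($100): Unit 4B $1,055,300; Unit 2A $1,035,500; Unit 2B $1,655,200; Unit 1B $738,300; Unit 4A $2,182,300; Unit 5B $1,512,600. Sum = $8,179,200.
Rounded total matches; no reconciliation needed.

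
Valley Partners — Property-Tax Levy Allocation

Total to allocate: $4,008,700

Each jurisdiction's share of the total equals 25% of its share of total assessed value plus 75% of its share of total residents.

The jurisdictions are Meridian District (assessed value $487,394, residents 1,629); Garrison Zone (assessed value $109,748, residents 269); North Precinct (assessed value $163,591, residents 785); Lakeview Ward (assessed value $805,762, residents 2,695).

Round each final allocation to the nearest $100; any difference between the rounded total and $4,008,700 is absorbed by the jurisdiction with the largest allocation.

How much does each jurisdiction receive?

Meridian District: $1,222,500; Garrison Zone: $220,600; North Precinct: $543,500; Lakeview Ward: $2,022,100

Assessed value total 1,566,495; residents total 5,378.
Composite weights (25% assessed value + 75% residents): Meridian District 0.3050; Garrison Zone 0.0550; North Precinct 0.1356; Lakeview Ward 0.5044.
Proportional shares: Meridian District 1,222,491.91; Garrison Zone 220,594.13; North Precinct 543,505.92; Lakeview Ward 2,022,108.04.
Rounded to nearest $100: Meridian District $1,222,500; Garrison Zone $220,600; North Precinct $543,500; Lakeview Ward $2,022,100. Sum = $4,008,700.
Sum already equals the total — no adjustment.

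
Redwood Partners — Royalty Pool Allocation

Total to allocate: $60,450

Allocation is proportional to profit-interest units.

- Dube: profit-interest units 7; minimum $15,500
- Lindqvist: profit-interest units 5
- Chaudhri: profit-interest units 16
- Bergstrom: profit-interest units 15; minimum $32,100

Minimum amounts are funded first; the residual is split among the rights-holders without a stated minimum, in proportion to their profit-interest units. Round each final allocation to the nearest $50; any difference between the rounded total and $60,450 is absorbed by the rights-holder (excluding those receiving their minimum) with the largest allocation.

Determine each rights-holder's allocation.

Dube: $15,500; Lindqvist: $3,050; Chaudhri: $9,800; Bergstrom: $32,100

Minimums first: Dube $15,500; Bergstrom $32,100. Residual $12,850.
Residual split over remaining profit-interest units 21: Lindqvist 3,059.52 → $3,050; Chaudhri 9,790.48 → $9,800.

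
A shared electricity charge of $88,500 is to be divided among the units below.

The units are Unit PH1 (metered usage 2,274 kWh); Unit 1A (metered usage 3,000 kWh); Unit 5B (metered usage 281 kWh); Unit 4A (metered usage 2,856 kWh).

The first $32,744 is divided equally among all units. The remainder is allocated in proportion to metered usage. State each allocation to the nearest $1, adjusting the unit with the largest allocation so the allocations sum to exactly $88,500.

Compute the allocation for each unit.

Unit PH1: $23,260 | Unit 1A: $28,073 | Unit 5B: $10,049 | Unit 4A: $27,118

$32,744 shared equally gives $8,186 per unit.
Remainder $55,756 by metered usage (total 8,411): Unit PH1 15,074.21 → $15,074; Unit 1A 19,886.81 → $19,887; Unit 5B 1,862.73 → $1,863; Unit 4A 18,932.25 → $18,932.
Totals: Unit PH1 $8,186 + $15,074 = $23,260; Unit 1A $8,186 + $19,887 = $28,073; Unit 5B $8,186 + $1,863 = $10,049; Unit 4A $8,186 + $18,932 = $27,118.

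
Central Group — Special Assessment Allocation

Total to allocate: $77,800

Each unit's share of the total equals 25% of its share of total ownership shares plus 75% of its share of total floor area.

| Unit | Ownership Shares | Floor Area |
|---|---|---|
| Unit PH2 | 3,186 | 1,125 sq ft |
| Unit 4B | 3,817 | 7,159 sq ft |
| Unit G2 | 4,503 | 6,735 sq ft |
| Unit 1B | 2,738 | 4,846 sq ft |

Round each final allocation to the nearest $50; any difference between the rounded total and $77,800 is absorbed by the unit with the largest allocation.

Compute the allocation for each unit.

Ownership shares total 14,244; floor area total 19,865.
Blended shares (25% ownership shares + 75% floor area): Unit PH2 0.0984; Unit 4B 0.3373; Unit G2 0.3333; Unit 1B 0.2310.
Unrounded shares: Unit PH2 7,654.94; Unit 4B 26,240.39; Unit G2 25,931.69; Unit 1B 17,972.99.
After rounding ($50): Unit PH2 $7,650; Unit 4B $26,250; Unit G2 $25,950; Unit 1B $17,950. Sum = $77,800.
No rounding difference to absorb.

Unit PH2: $7,650; Unit 4B: $26,250; Unit G2: $25,950; Unit 1B: $17,950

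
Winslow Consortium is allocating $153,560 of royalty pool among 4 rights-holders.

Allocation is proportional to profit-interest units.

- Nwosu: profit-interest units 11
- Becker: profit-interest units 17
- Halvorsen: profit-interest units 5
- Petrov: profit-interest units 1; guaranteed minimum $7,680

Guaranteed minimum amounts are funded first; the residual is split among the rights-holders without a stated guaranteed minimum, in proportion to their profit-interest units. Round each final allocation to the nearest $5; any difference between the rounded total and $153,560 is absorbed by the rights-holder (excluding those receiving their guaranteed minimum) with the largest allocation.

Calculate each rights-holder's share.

Guaranteed amounts: Petrov $7,680. Remaining pool $145,880.
Remaining pool split over remaining profit-interest units 33: Nwosu 48,626.67 → $48,625; Becker 75,150.30 → $75,150; Halvorsen 22,103.03 → $22,105.

Nwosu: $48,625; Becker: $75,150; Halvorsen: $22,105; Petrov: $7,680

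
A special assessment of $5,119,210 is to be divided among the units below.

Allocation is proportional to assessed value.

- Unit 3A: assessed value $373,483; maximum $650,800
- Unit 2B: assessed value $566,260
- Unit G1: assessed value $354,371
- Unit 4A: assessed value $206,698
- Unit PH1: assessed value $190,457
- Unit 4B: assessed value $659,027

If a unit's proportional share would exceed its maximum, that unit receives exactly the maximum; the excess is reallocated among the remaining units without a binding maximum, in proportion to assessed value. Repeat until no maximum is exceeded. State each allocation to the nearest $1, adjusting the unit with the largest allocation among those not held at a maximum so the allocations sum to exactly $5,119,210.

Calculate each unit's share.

Unit 3A: $650,800; Unit 2B: $1,279,980; Unit G1: $801,024; Unit 4A: $467,222; Unit PH1: $430,511; Unit 4B: $1,489,673

Combined assessed value = 2,350,296.
Pro-rata shares before constraints: Unit 3A 813,488.13; Unit 2B 1,233,378.20; Unit G1 771,860.04; Unit 4A 450,211.58; Unit PH1 414,836.85; Unit 4B 1,435,435.20.
Held at cap: Unit 3A ($650,800); remaining pool $4,468,410 reallocated over remaining assessed value 1,976,813.
Remaining shares: Unit 2B 1,279,980.38 → $1,279,980; Unit G1 801,024.13 → $801,024; Unit 4A 467,222.45 → $467,222; Unit PH1 430,511.11 → $430,511; Unit 4B 1,489,671.93 → $1,489,672.
Rounding difference +$1 applied to Unit 4B → $1,489,673.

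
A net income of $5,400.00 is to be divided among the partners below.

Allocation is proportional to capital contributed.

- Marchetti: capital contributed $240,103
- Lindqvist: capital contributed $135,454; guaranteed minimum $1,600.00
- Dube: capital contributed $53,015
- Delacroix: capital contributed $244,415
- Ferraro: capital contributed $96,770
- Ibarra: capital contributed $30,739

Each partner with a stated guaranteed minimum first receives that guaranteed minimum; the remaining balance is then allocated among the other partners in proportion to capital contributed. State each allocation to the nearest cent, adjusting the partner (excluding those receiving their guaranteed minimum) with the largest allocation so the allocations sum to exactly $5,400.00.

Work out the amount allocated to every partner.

Marchetti: $1,371.93 · Lindqvist: $1,600.00 · Dube: $302.92 · Delacroix: $1,396.57 · Ferraro: $552.94 · Ibarra: $175.64

Minimums first: Lindqvist $1,600.00. Remaining pool $3,800.00.
Remaining pool split over remaining capital contributed 665,042: Marchetti 1,371.9305 → $1,371.93; Dube 302.9237 → $302.92; Delacroix 1,396.5689 → $1,396.57; Ferraro 552.9365 → $552.94; Ibarra 175.6403 → $175.64.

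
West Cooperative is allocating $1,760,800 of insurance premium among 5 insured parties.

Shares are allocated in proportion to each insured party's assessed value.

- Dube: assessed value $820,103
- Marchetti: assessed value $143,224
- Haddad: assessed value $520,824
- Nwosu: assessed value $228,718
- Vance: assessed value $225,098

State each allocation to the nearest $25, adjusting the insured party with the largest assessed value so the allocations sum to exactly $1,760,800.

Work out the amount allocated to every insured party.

Total assessed value = 1,937,967.
Pro-rata amounts: Dube 820,103/1,937,967 × $1,760,800 = 745,130.01; Marchetti 143,224/1,937,967 × $1,760,800 = 130,130.61; Haddad 520,824/1,937,967 × $1,760,800 = 473,210.79; Nwosu 228,718/1,937,967 × $1,760,800 = 207,808.83; Vance 225,098/1,937,967 × $1,760,800 = 204,519.77.
At nearest $25: Dube $745,125; Marchetti $130,125; Haddad $473,200; Nwosu $207,800; Vance $204,525. Sum = $1,760,775.
Difference $1,760,800 − $1,760,775 = +$25 applied to largest assessed value (Dube): Dube becomes $745,150.

Dube: $745,150 · Marchetti: $130,125 · Haddad: $473,200 · Nwosu: $207,800 · Vance: $204,525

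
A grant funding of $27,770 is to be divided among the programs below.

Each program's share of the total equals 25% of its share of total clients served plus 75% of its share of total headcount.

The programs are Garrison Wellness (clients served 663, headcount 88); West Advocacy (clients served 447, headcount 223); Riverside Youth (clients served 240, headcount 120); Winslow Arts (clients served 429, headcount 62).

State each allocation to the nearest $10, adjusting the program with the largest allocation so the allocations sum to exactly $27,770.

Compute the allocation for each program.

Garrison Wellness: $6,310 · West Advocacy: $11,160 · Riverside Youth: $6,010 · Winslow Arts: $4,290

Totals — clients served 1,779, headcount 493.
Blended shares (25% clients served + 75% headcount): Garrison Wellness 0.2270; West Advocacy 0.4021; Riverside Youth 0.2163; Winslow Arts 0.1546.
Pro-rata amounts: Garrison Wellness 6,305.03; West Advocacy 11,165.36; Riverside Youth 6,006.17; Winslow Arts 4,293.44.
At nearest $10: Garrison Wellness $6,310; West Advocacy $11,170; Riverside Youth $6,010; Winslow Arts $4,290. Sum = $27,780.
Difference $27,770 − $27,780 = −$10 applied to largest allocation (West Advocacy): West Advocacy becomes $11,160.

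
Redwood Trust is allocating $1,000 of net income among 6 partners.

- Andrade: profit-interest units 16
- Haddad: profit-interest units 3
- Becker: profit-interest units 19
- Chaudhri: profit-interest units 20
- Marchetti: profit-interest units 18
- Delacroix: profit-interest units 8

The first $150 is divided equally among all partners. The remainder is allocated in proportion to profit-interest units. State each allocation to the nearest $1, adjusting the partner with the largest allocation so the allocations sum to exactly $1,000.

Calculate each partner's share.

Andrade: $187 · Haddad: $55 · Becker: $217 · Chaudhri: $228 · Marchetti: $207 · Delacroix: $106

$150 shared equally gives $25 per partner.
Remainder $850 by profit-interest units (total 84): Andrade 161.90 → $162; Haddad 30.36 → $30; Becker 192.26 → $192; Chaudhri 202.38 → $202; Marchetti 182.14 → $182; Delacroix 80.95 → $81.
Rounding difference +$1 on remainder applied to Chaudhri.
Totals: Andrade $25 + $162 = $187; Haddad $25 + $30 = $55; Becker $25 + $192 = $217; Chaudhri $25 + $203 = $228; Marchetti $25 + $182 = $207; Delacroix $25 + $81 = $106.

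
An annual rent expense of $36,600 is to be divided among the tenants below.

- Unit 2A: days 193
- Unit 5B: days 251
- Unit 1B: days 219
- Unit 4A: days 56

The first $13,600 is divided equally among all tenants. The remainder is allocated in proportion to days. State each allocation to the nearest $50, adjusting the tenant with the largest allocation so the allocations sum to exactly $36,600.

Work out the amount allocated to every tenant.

Unit 2A: $9,550 · Unit 5B: $11,450 · Unit 1B: $10,400 · Unit 4A: $5,200

Equal tier: $13,600 ÷ 4 = $3,400 apiece.
Remainder $23,000 by days (total 719): Unit 2A 6,173.85 → $6,150; Unit 5B 8,029.21 → $8,050; Unit 1B 7,005.56 → $7,000; Unit 4A 1,791.38 → $1,800.
Totals: Unit 2A $3,400 + $6,150 = $9,550; Unit 5B $3,400 + $8,050 = $11,450; Unit 1B $3,400 + $7,000 = $10,400; Unit 4A $3,400 + $1,800 = $5,200.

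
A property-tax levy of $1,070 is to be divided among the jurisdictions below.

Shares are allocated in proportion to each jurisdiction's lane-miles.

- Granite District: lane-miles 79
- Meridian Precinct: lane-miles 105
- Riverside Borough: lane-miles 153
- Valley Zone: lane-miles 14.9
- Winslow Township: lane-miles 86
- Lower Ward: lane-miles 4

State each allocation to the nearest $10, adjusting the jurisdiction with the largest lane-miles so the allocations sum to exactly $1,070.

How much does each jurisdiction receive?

Granite District: $190; Meridian Precinct: $250; Riverside Borough: $370; Valley Zone: $40; Winslow Township: $210; Lower Ward: $10

Total lane-miles = 79 + 105 + 153 + 14.9 + 86 + 4 = 441.9.
Raw shares: Granite District 191.29; Meridian Precinct 254.24; Riverside Borough 370.47; Valley Zone 36.08; Winslow Township 208.24; Lower Ward 9.69.
Rounded to nearest $10: Granite District $190; Meridian Precinct $250; Riverside Borough $370; Valley Zone $40; Winslow Township $210; Lower Ward $10. Sum = $1,070.
Sum already equals the total — no adjustment.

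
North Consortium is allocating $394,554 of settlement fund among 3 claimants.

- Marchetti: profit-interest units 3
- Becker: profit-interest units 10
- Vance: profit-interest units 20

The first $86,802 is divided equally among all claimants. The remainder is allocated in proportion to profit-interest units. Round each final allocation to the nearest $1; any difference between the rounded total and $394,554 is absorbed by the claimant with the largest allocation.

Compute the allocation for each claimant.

Marchetti: $56,911 · Becker: $122,192 · Vance: $215,451

$86,802 shared equally gives $28,934 per claimant.
Remainder $307,752 by profit-interest units (total 33): Marchetti 27,977.45 → $27,977; Becker 93,258.18 → $93,258; Vance 186,516.36 → $186,516.
Rounding difference +$1 on remainder applied to Vance.
Totals: Marchetti $28,934 + $27,977 = $56,911; Becker $28,934 + $93,258 = $122,192; Vance $28,934 + $186,517 = $215,451.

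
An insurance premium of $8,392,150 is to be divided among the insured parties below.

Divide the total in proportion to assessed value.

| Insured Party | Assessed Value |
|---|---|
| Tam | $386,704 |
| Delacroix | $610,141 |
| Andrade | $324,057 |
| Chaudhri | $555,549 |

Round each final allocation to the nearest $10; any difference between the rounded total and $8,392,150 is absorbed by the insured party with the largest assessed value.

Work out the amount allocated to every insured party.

Tam: $1,729,480; Delacroix: $2,728,760; Andrade: $1,449,300; Chaudhri: $2,484,610

Total assessed value = 386,704 + 610,141 + 324,057 + 555,549 = 1,876,451.
Unrounded shares: Tam 1,729,476.54; Delacroix 2,728,765.52; Andrade 1,449,297.08; Chaudhri 2,484,610.86.
After rounding ($10): Tam $1,729,480; Delacroix $2,728,770; Andrade $1,449,300; Chaudhri $2,484,610. Sum = $8,392,160.
Difference $8,392,150 − $8,392,160 = −$10 applied to largest assessed value (Delacroix): Delacroix becomes $2,728,760.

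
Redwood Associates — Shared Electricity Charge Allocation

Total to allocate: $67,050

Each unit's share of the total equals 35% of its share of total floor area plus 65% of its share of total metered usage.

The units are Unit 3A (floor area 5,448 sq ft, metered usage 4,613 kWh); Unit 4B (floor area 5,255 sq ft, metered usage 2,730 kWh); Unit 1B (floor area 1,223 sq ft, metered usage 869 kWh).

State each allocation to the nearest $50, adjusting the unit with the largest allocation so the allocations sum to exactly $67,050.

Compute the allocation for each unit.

Unit 3A: $35,200 · Unit 4B: $24,850 · Unit 1B: $7,000

Totals — floor area 11,926, metered usage 8,212.
Blended shares (35% floor area + 65% metered usage): Unit 3A 0.5250; Unit 4B 0.3703; Unit 1B 0.1047.
Pro-rata amounts: Unit 3A 35,202.34; Unit 4B 24,829.16; Unit 1B 7,018.50.
At nearest $50: Unit 3A $35,200; Unit 4B $24,850; Unit 1B $7,000. Sum = $67,050.
Rounded total matches; no reconciliation needed.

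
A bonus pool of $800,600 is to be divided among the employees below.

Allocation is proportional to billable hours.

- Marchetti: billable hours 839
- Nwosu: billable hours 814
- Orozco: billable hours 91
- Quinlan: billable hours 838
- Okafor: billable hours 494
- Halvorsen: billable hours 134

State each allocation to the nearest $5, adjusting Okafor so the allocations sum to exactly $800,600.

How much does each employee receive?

Sum of billable hours: 3,210.
Proportional shares: Marchetti 839/3,210 × $800,600 = 209,253.40; Nwosu 814/3,210 × $800,600 = 203,018.19; Orozco 91/3,210 × $800,600 = 22,696.14; Quinlan 838/3,210 × $800,600 = 209,003.99; Okafor 494/3,210 × $800,600 = 123,207.60; Halvorsen 134/3,210 × $800,600 = 33,420.69.
At nearest $5: Marchetti $209,255; Nwosu $203,020; Orozco $22,695; Quinlan $209,005; Okafor $123,210; Halvorsen $33,420. Sum = $800,605.
Difference $800,600 − $800,605 = −$5 applied to Okafor: Okafor becomes $123,205.

Marchetti: $209,255 | Nwosu: $203,020 | Orozco: $22,695 | Quinlan: $209,005 | Okafor: $123,205 | Halvorsen: $33,420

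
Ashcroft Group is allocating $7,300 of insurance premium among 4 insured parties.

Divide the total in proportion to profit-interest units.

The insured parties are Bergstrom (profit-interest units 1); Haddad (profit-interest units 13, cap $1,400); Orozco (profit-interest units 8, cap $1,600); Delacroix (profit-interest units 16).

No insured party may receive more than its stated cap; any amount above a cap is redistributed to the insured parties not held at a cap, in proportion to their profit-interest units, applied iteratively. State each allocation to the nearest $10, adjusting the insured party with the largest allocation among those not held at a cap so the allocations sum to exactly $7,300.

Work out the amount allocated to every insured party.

Bergstrom: $250 · Haddad: $1,400 · Orozco: $1,600 · Delacroix: $4,050

Combined profit-interest units = 38.
Proportional shares (ignoring caps): Bergstrom 192.11; Haddad 2,497.37; Orozco 1,536.84; Delacroix 3,073.68.
Cap binds for Haddad ($1,400); residual $5,900 reallocated over remaining profit-interest units 25.
Cap binds for Orozco ($1,600); residual $4,300 reallocated over remaining profit-interest units 17.
Shares after redistribution: Bergstrom 252.94 → $250; Delacroix 4,047.06 → $4,050.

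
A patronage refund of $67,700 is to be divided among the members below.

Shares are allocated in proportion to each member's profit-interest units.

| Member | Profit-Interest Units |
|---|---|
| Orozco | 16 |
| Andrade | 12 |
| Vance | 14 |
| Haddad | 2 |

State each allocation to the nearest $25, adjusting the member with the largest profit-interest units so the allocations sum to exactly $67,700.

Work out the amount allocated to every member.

Profit-interest units total: 44.
Proportional shares: Orozco 16/44 × $67,700 = 24,618.18; Andrade 12/44 × $67,700 = 18,463.64; Vance 14/44 × $67,700 = 21,540.91; Haddad 2/44 × $67,700 = 3,077.27.
At nearest $25: Orozco $24,625; Andrade $18,475; Vance $21,550; Haddad $3,075. Sum = $67,725.
Difference $67,700 − $67,725 = −$25 applied to largest profit-interest units (Orozco): Orozco becomes $24,600.

Orozco: $24,600; Andrade: $18,475; Vance: $21,550; Haddad: $3,075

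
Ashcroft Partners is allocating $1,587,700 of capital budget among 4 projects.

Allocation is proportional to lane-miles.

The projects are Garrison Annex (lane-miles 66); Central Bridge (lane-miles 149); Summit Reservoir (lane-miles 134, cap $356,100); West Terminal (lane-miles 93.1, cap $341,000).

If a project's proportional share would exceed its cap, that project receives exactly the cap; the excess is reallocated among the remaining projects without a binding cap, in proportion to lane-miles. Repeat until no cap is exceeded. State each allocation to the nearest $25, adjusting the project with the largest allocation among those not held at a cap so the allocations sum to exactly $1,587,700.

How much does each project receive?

Garrison Annex: $273,400; Central Bridge: $617,200; Summit Reservoir: $356,100; West Terminal: $341,000

Sum of lane-miles: 442.1.
Pro-rata shares before constraints: Garrison Annex 237,023.75; Central Bridge 535,099.07; Summit Reservoir 481,230.04; West Terminal 334,347.14.
Capped: Summit Reservoir ($356,100); residual $1,231,600 reallocated over remaining lane-miles 308.1.
Capped: West Terminal ($341,000); residual $890,600 reallocated over remaining lane-miles 215.
Shares after redistribution: Garrison Annex 273,393.49 → $273,400; Central Bridge 617,206.51 → $617,200.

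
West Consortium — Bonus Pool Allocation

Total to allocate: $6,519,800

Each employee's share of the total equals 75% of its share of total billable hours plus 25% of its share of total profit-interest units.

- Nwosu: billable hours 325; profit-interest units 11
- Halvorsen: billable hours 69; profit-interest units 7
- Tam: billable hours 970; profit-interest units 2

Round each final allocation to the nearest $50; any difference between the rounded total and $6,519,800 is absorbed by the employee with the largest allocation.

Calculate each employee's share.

Nwosu: $2,061,600 | Halvorsen: $817,850 | Tam: $3,640,350

Billable hours total 1,364; profit-interest units total 20.
Blended shares (75% billable hours + 25% profit-interest units): Nwosu 0.3162; Halvorsen 0.1254; Tam 0.5584.
Pro-rata amounts: Nwosu 2,061,576.06; Halvorsen 817,842.95; Tam 3,640,381.00.
At nearest $50: Nwosu $2,061,600; Halvorsen $817,850; Tam $3,640,400. Sum = $6,519,850.
Difference $6,519,800 − $6,519,850 = −$50 applied to largest allocation (Tam): Tam becomes $3,640,350.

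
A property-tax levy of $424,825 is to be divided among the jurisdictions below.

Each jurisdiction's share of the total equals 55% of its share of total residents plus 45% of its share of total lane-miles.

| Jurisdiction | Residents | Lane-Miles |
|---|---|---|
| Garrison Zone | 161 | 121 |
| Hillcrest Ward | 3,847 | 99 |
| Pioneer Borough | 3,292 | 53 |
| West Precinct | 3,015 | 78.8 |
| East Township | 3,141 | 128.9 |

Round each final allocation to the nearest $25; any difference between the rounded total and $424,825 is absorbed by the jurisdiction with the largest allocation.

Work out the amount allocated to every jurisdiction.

Totals — residents 13,456, lane-miles 480.7.
Combined weights (55% residents + 45% lane-miles): Garrison Zone 0.1199; Hillcrest Ward 0.2499; Pioneer Borough 0.1842; West Precinct 0.1970; East Township 0.2491.
Raw shares: Garrison Zone 50,916.56; Hillcrest Ward 106,172.04; Pioneer Borough 78,240.96; West Precinct 83,691.55; East Township 105,803.89.
Rounded to nearest $25: Garrison Zone $50,925; Hillcrest Ward $106,175; Pioneer Borough $78,250; West Precinct $83,700; East Township $105,800. Sum = $424,850.
Difference $424,825 − $424,850 = −$25 applied to largest allocation (Hillcrest Ward): Hillcrest Ward becomes $106,150.

Garrison Zone: $50,925 · Hillcrest Ward: $106,150 · Pioneer Borough: $78,250 · West Precinct: $83,700 · East Township: $105,800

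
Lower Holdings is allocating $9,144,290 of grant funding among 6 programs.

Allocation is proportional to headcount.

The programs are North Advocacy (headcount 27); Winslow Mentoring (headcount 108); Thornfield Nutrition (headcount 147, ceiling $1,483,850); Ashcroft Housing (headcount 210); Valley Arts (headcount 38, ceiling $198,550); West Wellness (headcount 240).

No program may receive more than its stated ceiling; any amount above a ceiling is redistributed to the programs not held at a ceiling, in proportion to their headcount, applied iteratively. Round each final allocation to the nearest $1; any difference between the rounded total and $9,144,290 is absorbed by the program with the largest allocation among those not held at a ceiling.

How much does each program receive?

Combined headcount = 770.
Proportional shares (ignoring caps): North Advocacy 320,643.94; Winslow Mentoring 1,282,575.74; Thornfield Nutrition 1,745,728.09; Ashcroft Housing 2,493,897.27; Valley Arts 451,276.65; West Wellness 2,850,168.31.
Capped: Thornfield Nutrition ($1,483,850), Valley Arts ($198,550); residual $7,461,890 reallocated over remaining headcount 585.
Shares after redistribution: North Advocacy 344,394.92 → $344,395; Winslow Mentoring 1,377,579.69 → $1,377,580; Ashcroft Housing 2,678,627.18 → $2,678,627; West Wellness 3,061,288.21 → $3,061,288.

North Advocacy: $344,395 | Winslow Mentoring: $1,377,580 | Thornfield Nutrition: $1,483,850 | Ashcroft Housing: $2,678,627 | Valley Arts: $198,550 | West Wellness: $3,061,288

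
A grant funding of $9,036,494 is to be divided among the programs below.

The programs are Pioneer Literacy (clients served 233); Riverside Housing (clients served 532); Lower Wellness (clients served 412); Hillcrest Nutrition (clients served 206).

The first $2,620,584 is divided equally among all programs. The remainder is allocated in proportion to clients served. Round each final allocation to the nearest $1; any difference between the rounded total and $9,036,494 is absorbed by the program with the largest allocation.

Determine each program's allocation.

$2,620,584 shared equally gives $655,146 per program.
Remainder $6,415,910 by clients served (total 1,383): Pioneer Literacy 1,080,916.15 → $1,080,916; Riverside Housing 2,468,014.55 → $2,468,015; Lower Wellness 1,911,319.54 → $1,911,320; Hillcrest Nutrition 955,659.77 → $955,660.
Rounding difference −$1 on remainder applied to Riverside Housing.
Totals: Pioneer Literacy $655,146 + $1,080,916 = $1,736,062; Riverside Housing $655,146 + $2,468,014 = $3,123,160; Lower Wellness $655,146 + $1,911,320 = $2,566,466; Hillcrest Nutrition $655,146 + $955,660 = $1,610,806.

Pioneer Literacy: $1,736,062; Riverside Housing: $3,123,160; Lower Wellness: $2,566,466; Hillcrest Nutrition: $1,610,806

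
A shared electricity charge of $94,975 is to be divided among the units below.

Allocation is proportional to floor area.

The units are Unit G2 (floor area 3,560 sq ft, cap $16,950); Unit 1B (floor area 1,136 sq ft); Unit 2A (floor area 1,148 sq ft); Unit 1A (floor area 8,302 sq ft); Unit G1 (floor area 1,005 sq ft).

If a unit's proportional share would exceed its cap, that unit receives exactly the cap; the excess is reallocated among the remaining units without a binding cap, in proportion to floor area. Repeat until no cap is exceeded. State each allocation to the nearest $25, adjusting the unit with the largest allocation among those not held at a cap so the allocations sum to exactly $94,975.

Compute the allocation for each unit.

Floor area total: 15,151.
Unconstrained shares: Unit G2 22,316.08; Unit 1B 7,121.09; Unit 2A 7,196.31; Unit 1A 52,041.61; Unit G1 6,299.91.
Capped: Unit G2 ($16,950); residual $78,025 reallocated over remaining floor area 11,591.
Redistributed shares: Unit 1B 7,647.00 → $7,650; Unit 2A 7,727.78 → $7,725; Unit 1A 55,885.04 → $55,875; Unit G1 6,765.17 → $6,775.

Unit G2: $16,950 | Unit 1B: $7,650 | Unit 2A: $7,725 | Unit 1A: $55,875 | Unit G1: $6,775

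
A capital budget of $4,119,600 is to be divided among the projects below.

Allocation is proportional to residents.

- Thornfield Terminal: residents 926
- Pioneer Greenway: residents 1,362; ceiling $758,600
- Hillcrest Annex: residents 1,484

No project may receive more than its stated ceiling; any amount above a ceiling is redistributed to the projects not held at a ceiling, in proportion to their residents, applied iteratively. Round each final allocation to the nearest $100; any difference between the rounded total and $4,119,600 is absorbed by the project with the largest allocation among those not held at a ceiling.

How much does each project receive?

Thornfield Terminal: $1,291,400 | Pioneer Greenway: $758,600 | Hillcrest Annex: $2,069,600

Residents total: 3,772.
Unconstrained shares: Thornfield Terminal 1,011,333.40; Pioneer Greenway 1,487,511.98; Hillcrest Annex 1,620,754.61.
Held at cap: Pioneer Greenway ($758,600); remaining pool $3,361,000 reallocated over remaining residents 2,410.
Shares after redistribution: Thornfield Terminal 1,291,404.98 → $1,291,400; Hillcrest Annex 2,069,595.02 → $2,069,600.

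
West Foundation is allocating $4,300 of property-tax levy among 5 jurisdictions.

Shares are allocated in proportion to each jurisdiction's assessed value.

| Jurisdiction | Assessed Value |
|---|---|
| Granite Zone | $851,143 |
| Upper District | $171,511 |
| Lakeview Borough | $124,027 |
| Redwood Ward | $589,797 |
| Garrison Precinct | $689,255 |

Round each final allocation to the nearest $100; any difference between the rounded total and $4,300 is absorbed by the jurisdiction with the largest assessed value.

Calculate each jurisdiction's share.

Assessed value total: 2,425,733.
Pro-rata amounts: Granite Zone 851,143/2,425,733 × $4,300 = 1,508.79; Upper District 171,511/2,425,733 × $4,300 = 304.03; Lakeview Borough 124,027/2,425,733 × $4,300 = 219.86; Redwood Ward 589,797/2,425,733 × $4,300 = 1,045.51; Garrison Precinct 689,255/2,425,733 × $4,300 = 1,221.81.
After rounding ($100): Granite Zone $1,500; Upper District $300; Lakeview Borough $200; Redwood Ward $1,000; Garrison Precinct $1,200. Sum = $4,200.
Difference $4,300 − $4,200 = +$100 applied to largest assessed value (Granite Zone): Granite Zone becomes $1,600.

Granite Zone: $1,600 | Upper District: $300 | Lakeview Borough: $200 | Redwood Ward: $1,000 | Garrison Precinct: $1,200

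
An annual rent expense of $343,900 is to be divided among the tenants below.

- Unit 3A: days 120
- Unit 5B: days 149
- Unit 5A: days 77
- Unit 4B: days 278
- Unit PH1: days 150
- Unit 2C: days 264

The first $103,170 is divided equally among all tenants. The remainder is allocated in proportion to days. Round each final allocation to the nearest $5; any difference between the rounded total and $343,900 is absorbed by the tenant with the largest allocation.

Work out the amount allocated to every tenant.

Unit 3A: $45,025; Unit 5B: $51,750; Unit 5A: $35,055; Unit 4B: $81,665; Unit PH1: $51,985; Unit 2C: $78,420

First tranche $103,170 split equally: $17,195 each.
Remainder $240,730 by days (total 1,038): Unit 3A 27,830.06 → $27,830; Unit 5B 34,555.66 → $34,555; Unit 5A 17,857.62 → $17,860; Unit 4B 64,472.97 → $64,475; Unit PH1 34,787.57 → $34,790; Unit 2C 61,226.13 → $61,225.
Rounding difference −$5 on remainder applied to Unit 4B.
Totals: Unit 3A $17,195 + $27,830 = $45,025; Unit 5B $17,195 + $34,555 = $51,750; Unit 5A $17,195 + $17,860 = $35,055; Unit 4B $17,195 + $64,470 = $81,665; Unit PH1 $17,195 + $34,790 = $51,985; Unit 2C $17,195 + $61,225 = $78,420.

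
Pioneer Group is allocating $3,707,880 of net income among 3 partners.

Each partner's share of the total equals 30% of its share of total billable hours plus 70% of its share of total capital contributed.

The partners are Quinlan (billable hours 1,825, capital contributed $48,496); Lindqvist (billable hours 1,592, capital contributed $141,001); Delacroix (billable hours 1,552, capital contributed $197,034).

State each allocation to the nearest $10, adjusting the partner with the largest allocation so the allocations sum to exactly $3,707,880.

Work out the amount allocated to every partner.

Quinlan: $734,190; Lindqvist: $1,303,190; Delacroix: $1,670,500

Billable hours total 4,969; capital contributed total 386,531.
Composite weights (30% billable hours + 70% capital contributed): Quinlan 0.1980; Lindqvist 0.3515; Delacroix 0.4505.
Pro-rata amounts: Quinlan 734,191.51; Lindqvist 1,303,193.54; Delacroix 1,670,494.95.
At nearest $10: Quinlan $734,190; Lindqvist $1,303,190; Delacroix $1,670,490. Sum = $3,707,870.
Difference $3,707,880 − $3,707,870 = +$10 applied to largest allocation (Delacroix): Delacroix becomes $1,670,500.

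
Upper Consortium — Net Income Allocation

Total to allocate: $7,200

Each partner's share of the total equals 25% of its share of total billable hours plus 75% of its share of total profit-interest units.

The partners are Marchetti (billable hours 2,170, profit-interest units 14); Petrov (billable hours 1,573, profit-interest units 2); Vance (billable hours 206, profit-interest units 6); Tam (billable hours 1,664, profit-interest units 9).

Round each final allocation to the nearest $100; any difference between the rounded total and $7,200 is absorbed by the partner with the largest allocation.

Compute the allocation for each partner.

Marchetti: $3,100 | Petrov: $900 | Vance: $1,100 | Tam: $2,100

Billable hours total 5,613; profit-interest units total 31.
Composite weights (25% billable hours + 75% profit-interest units): Marchetti 0.4354; Petrov 0.1184; Vance 0.1543; Tam 0.2919.
Proportional shares: Marchetti 3,134.59; Petrov 852.82; Vance 1,111.22; Tam 2,101.36.
Rounded to nearest $100: Marchetti $3,100; Petrov $900; Vance $1,100; Tam $2,100. Sum = $7,200.
Rounded total matches; no reconciliation needed.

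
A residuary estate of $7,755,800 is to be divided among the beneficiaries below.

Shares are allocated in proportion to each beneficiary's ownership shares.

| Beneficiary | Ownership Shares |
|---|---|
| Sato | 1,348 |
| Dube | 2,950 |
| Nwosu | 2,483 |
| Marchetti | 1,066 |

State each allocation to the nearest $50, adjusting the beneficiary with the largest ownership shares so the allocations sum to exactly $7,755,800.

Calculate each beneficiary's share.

Combined ownership shares = 1,348 + 2,950 + 2,483 + 1,066 = 7,847.
Raw shares: Sato 1,332,333.17; Dube 2,915,714.29; Nwosu 2,454,141.89; Marchetti 1,053,610.65.
Rounded to nearest $50: Sato $1,332,350; Dube $2,915,700; Nwosu $2,454,150; Marchetti $1,053,600. Sum = $7,755,800.
No rounding difference to absorb.

Sato: $1,332,350 · Dube: $2,915,700 · Nwosu: $2,454,150 · Marchetti: $1,053,600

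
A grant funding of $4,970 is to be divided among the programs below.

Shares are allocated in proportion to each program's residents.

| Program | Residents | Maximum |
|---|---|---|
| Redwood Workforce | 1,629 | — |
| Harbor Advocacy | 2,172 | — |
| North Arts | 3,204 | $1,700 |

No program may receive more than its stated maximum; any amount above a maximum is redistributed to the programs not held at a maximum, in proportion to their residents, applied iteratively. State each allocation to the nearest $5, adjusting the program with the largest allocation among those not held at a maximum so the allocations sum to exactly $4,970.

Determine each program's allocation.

Redwood Workforce: $1,400 · Harbor Advocacy: $1,870 · North Arts: $1,700

Combined residents = 7,005.
Pro-rata shares before constraints: Redwood Workforce 1,155.76; Harbor Advocacy 1,541.02; North Arts 2,273.22.
Held at cap: North Arts ($1,700); residual $3,270 reallocated over remaining residents 3,801.
Redistributed shares: Redwood Workforce 1,401.43 → $1,400; Harbor Advocacy 1,868.57 → $1,870.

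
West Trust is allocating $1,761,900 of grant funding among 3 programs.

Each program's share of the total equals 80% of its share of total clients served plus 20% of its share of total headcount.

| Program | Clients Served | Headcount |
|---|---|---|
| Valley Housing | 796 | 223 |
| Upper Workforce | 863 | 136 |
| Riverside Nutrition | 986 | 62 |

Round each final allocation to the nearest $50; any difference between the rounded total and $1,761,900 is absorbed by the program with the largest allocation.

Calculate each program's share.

Totals — clients served 2,645, headcount 421.
Combined weights (80% clients served + 20% headcount): Valley Housing 0.3467; Upper Workforce 0.3256; Riverside Nutrition 0.3277.
Unrounded shares: Valley Housing 610,840.84; Upper Workforce 573,725.51; Riverside Nutrition 577,333.66.
At nearest $50: Valley Housing $610,850; Upper Workforce $573,750; Riverside Nutrition $577,350. Sum = $1,761,950.
Difference $1,761,900 − $1,761,950 = −$50 applied to largest allocation (Valley Housing): Valley Housing becomes $610,800.

Valley Housing: $610,800 · Upper Workforce: $573,750 · Riverside Nutrition: $577,350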